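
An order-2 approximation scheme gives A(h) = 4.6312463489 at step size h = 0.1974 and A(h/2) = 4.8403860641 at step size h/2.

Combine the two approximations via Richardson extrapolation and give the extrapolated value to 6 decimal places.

Method order is 2; weight 2^2 = 4.
4 × 4.8403860641 = 19.3615442564; subtract 4.6312463489 → 14.7302979075
R = 14.7302979075/3 = 4.9100993025
Correction |R − A(h/2)| = 6.971e-02; gap |A(h/2) − A(h)| = 2.091e-01.

4.910099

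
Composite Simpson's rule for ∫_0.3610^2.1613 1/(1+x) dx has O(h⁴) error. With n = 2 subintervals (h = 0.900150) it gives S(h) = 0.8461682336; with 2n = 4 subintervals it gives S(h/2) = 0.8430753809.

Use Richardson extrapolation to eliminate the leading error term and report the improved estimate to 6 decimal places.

0.842869

r = 4, so 2^r = 16.
Top: 16(0.8430753809) − (0.8461682336) = 12.6430378608
Extrapolated: 12.6430378608 / 15 = 0.8428691907
Gap between inputs: 3.093e-03; correction applied: −0.0002061902.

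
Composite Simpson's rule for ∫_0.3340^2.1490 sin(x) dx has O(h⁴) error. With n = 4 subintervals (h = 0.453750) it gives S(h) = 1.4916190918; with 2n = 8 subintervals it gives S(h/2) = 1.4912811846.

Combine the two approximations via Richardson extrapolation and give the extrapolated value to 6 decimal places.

1.491259

The method has order 4: 2^4 = 16.
16·1.4912811846 = 23.8604989536; subtract 1.4916190918 → 22.3688798618
Divide by 2^4 − 1 = 15.
R = 22.3688798618/15 = 1.4912586575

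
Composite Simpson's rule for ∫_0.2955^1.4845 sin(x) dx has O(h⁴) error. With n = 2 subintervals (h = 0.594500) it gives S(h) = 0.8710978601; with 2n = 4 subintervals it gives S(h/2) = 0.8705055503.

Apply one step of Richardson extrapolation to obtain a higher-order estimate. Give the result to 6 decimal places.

0.870466

Leading term ∝ h^4; use weight 16 = 2^4.
Numerator 16 × A(h/2) − A(h) = 16 × 0.8705055503 − 0.8710978601 = 13.0569909447
Extrapolated: 13.0569909447 / 15 = 0.8704660630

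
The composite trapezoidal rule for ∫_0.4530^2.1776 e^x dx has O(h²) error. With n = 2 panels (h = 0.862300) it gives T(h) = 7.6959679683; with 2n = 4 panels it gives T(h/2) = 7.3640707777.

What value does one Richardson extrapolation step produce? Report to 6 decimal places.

7.253438

With r = 2 the leading error scales as h^2, so the weight is 2^2 = 4.
2^2*A(h/2) = 29.4562831108; minus A(h) gives 21.7603151425.
R = 21.7603151425/3 = 7.2534383808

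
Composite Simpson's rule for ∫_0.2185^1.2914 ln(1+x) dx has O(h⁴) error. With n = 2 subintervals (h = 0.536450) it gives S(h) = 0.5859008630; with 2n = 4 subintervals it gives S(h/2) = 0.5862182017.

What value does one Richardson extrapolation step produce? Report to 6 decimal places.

Order 4 gives 2^r = 16 and 2^r − 1 = 15.
2^4×A(h/2) = 9.3794912272; minus A(h) gives 8.7935903642.
8.7935903642 ÷ 15 = 0.5862393576

0.586239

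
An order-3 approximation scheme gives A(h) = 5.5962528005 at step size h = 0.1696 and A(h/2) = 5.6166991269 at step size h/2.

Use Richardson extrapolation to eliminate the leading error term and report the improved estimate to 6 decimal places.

r = 3, so 2^r = 8.
2^3×A(h/2) = 44.9335930152; minus A(h) gives 39.3373402147.
Denominator 8 − 1 = 7.
39.3373402147 ÷ 7 = 5.6196200307
Gap between inputs: 2.045e-02; correction applied: +0.0029209038.

5.619620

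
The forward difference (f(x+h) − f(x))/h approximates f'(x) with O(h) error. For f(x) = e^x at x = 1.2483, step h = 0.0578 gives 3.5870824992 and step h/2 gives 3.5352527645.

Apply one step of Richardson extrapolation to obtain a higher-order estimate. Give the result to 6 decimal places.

Order 1 gives 2^r = 2 and 2^r − 1 = 1.
2 × 3.5352527645 − 3.5870824992 = 3.4834230298
R = 3.4834230298/1 = 3.4834230298
Correction |R − A(h/2)| = 5.183e-02; gap |A(h/2) − A(h)| = 5.183e-02.

3.483423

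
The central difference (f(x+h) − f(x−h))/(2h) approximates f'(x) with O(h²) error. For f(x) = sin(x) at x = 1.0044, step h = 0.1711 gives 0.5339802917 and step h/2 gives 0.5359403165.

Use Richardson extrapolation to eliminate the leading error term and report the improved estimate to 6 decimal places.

r = 2: numerator weight 4, denominator 3.
Numerator 4 × A(h/2) − A(h) = 4 × 0.5359403165 − 0.5339802917 = 1.6097809743
R = 1.6097809743/3 = 0.5365936581
Correction |R − A(h/2)| = 6.533e-04; gap |A(h/2) − A(h)| = 1.960e-03.

0.536594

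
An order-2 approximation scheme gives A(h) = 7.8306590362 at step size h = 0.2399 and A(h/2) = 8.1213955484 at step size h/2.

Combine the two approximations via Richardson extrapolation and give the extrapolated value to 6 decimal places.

8.218308

Order 2 gives 2^r = 4 and 2^r − 1 = 3.
4×8.1213955484 = 32.4855821936; subtract 7.8306590362 → 24.6549231574
24.6549231574 ÷ 3 = 8.2183077191
Gap between inputs: 2.907e-01; correction applied: +0.0969121707.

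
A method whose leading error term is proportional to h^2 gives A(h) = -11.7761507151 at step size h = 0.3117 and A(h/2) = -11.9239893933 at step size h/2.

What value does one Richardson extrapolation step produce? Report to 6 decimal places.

-11.973269

Error is O(h^2); halving h shrinks it by 2^2 = 4.
2^2×A(h/2) = -47.6959575732; minus A(h) gives -35.9198068581.
Denominator 4 − 1 = 3.
So the Richardson estimate is -11.9732689527.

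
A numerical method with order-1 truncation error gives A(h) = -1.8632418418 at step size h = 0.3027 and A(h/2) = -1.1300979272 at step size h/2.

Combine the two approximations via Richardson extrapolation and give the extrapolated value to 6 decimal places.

-0.396954

With r = 1 the leading error scales as h^1, so the weight is 2^1 = 2.
2*(-1.1300979272) = -2.2601958544; (-2.2601958544) − (-1.8632418418) = -0.3969540126
Denominator 2 − 1 = 1.
So the Richardson estimate is -0.3969540126.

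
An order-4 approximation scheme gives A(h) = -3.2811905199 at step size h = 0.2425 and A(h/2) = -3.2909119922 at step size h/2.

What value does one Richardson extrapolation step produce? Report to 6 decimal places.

Error is O(h^4); halving h shrinks it by 2^4 = 16.
16·(-3.2909119922) = -52.6545918752; subtract (-3.2811905199) → -49.3734013553
Divide by 2^4 − 1 = 15.
(16·(-3.2909119922) − (-3.2811905199))/(16 − 1) = -3.2915600904
Shift from A(h/2): −0.0006480982.

-3.291560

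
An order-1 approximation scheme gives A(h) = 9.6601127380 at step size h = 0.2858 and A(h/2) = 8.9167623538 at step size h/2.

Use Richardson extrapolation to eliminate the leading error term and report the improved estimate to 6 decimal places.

With r = 1 the leading error scales as h^1, so the weight is 2^1 = 2.
Weighted: 17.8335247076 − 9.6601127380 = 8.1734119696
R = 8.1734119696/1 = 8.1734119696
Shift from A(h/2): −0.7433503842.

8.173412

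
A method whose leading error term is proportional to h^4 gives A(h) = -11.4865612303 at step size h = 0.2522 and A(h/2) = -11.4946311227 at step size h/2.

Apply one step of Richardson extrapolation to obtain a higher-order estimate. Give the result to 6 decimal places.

Leading term ∝ h^4; use weight 16 = 2^4.
16 × (-11.4946311227) = -183.9140979632; subtract (-11.4865612303) → -172.4275367329
Denominator 16 − 1 = 15.
Result: -11.4951691155
Gap between inputs: 8.070e-03; correction applied: −0.0005379928.

-11.495169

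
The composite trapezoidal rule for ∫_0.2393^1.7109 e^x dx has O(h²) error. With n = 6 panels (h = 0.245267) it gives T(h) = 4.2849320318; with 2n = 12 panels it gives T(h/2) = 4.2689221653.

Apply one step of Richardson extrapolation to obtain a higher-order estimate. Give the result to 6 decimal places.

r = 2: numerator weight 4, denominator 3.
A(h/2) − A(h) = 4.2689221653 − 4.2849320318 = -0.0160098665
Correction (A(h/2) − A(h))/(4 − 1) = (-0.0160098665)/3 = -0.0053366222
R = 4.2689221653 − 0.0053366222 = 4.2635855431
Shift from A(h/2): −0.0053366222.

4.263586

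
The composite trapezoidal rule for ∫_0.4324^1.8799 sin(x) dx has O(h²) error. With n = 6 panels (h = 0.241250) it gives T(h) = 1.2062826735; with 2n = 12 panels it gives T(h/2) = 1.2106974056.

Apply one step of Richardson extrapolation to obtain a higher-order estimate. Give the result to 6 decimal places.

1.212169

Error is O(h^2); halving h shrinks it by 2^2 = 4.
4·1.2106974056 = 4.8427896224; 4.8427896224 − 1.2062826735 = 3.6365069489
(4·1.2106974056 − 1.2062826735)/(4 − 1) = 1.2121689830
Correction |R − A(h/2)| = 1.472e-03; gap |A(h/2) − A(h)| = 4.415e-03.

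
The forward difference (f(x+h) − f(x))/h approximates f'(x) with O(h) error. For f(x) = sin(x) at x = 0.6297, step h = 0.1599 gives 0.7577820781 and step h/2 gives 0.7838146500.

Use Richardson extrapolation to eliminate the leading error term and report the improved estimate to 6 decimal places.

0.809847

The method has order 1: 2^1 = 2.
Difference of the inputs: 0.7838146500 − 0.7577820781 = 0.0260325719
Correction (A(h/2) − A(h))/(2 − 1) = 0.0260325719/1 = 0.0260325719
R = A(h/2) + (A(h/2) − A(h))/1 = 0.7838146500 + 0.0260325719 = 0.8098472219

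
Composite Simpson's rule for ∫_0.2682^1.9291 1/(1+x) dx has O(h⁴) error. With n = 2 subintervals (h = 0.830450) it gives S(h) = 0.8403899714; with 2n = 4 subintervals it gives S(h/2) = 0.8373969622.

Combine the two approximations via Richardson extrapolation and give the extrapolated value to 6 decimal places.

0.837197

r = 4: numerator weight 16, denominator 15.
Weighted: 13.3983513952 − 0.8403899714 = 12.5579614238
R = 12.5579614238/15 = 0.8371974283
Gap between inputs: 2.993e-03; correction applied: −0.0001995339.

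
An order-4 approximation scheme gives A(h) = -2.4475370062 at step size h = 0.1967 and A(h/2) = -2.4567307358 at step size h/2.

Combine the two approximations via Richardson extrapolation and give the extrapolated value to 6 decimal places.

-2.457344

r = 4: numerator weight 16, denominator 15.
Numerator 16 × A(h/2) − A(h) = 16 × (-2.4567307358) − (-2.4475370062) = -36.8601547666
Extrapolated: (-36.8601547666) / 15 = -2.4573436511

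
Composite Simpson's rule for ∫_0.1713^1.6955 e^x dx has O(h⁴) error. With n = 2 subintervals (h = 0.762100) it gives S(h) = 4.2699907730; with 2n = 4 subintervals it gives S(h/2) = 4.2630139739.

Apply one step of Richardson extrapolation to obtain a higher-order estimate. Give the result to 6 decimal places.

4.262549

With r = 4 the leading error scales as h^4, so the weight is 2^4 = 16.
Numerator 16·A(h/2) − A(h) = 16·4.2630139739 − 4.2699907730 = 63.9382328094
Denominator 16 − 1 = 15.
63.9382328094 ÷ 15 = 4.2625488540
Gap between inputs: 6.977e-03; correction applied: −0.0004651199.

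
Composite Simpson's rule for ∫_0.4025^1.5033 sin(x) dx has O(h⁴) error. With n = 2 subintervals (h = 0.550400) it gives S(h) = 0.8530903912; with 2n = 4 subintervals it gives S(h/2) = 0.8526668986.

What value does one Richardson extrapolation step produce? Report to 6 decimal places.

0.852639

Order 4 gives 2^r = 16 and 2^r − 1 = 15.
Difference of the inputs: 0.8526668986 − 0.8530903912 = -0.0004234926
Divide by 2^4 − 1 = 15: (-0.0004234926)/15 = -0.0000282328
R = A(h/2) + (A(h/2) − A(h))/15 = 0.8526668986 − 0.0000282328 = 0.8526386658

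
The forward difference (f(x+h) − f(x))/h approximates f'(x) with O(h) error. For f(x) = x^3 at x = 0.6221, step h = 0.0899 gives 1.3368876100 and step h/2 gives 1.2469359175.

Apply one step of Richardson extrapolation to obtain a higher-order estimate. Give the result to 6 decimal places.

r = 1: numerator weight 2, denominator 1.
2 × 1.2469359175 = 2.4938718350; subtract 1.3368876100 → 1.1569842250
(2 × 1.2469359175 − 1.3368876100)/(2 − 1) = 1.1569842250

1.156984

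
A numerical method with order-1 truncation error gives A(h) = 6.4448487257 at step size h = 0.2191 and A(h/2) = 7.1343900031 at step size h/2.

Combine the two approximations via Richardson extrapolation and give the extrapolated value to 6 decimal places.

With r = 1 the leading error scales as h^1, so the weight is 2^1 = 2.
Top: 2(7.1343900031) − (6.4448487257) = 7.8239312805
7.8239312805 ÷ 1 = 7.8239312805
Correction |R − A(h/2)| = 6.895e-01; gap |A(h/2) − A(h)| = 6.895e-01.

7.823931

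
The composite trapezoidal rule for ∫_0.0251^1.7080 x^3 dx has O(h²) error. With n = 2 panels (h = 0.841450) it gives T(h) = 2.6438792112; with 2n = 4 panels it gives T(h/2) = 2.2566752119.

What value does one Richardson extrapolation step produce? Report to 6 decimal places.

Method order is 2; weight 2^2 = 4.
Difference of the inputs: 2.2566752119 − 2.6438792112 = -0.3872039993
Correction (A(h/2) − A(h))/(4 − 1) = (-0.3872039993)/3 = -0.1290679998
R = A(h/2) + (A(h/2) − A(h))/3 = 2.2566752119 − 0.1290679998 = 2.1276072121

2.127607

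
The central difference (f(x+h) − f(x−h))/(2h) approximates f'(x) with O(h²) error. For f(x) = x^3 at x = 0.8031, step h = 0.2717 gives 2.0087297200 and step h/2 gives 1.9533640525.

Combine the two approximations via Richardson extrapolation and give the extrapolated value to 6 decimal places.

1.934909

Order 2 gives 2^r = 4 and 2^r − 1 = 3.
Top: 4(1.9533640525) − (2.0087297200) = 5.8047264900
R = 5.8047264900/3 = 1.9349088300
Shift from A(h/2): −0.0184552225.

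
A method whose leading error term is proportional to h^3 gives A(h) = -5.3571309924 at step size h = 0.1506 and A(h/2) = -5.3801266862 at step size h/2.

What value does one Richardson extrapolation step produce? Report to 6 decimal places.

-5.383412

With r = 3 the leading error scales as h^3, so the weight is 2^3 = 8.
Top: 8(-5.3801266862) − (-5.3571309924) = -37.6838824972
(-37.6838824972) ÷ 7 = -5.3834117853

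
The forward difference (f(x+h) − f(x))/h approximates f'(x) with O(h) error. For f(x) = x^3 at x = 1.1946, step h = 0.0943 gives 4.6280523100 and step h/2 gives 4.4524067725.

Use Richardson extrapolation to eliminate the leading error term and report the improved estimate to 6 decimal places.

4.276761

Method order is 1; weight 2^1 = 2.
A(h/2) − A(h) = 4.4524067725 − 4.6280523100 = -0.1756455375
Divide by 2^1 − 1 = 1: (-0.1756455375)/1 = -0.1756455375
R = A(h/2) + (A(h/2) − A(h))/1 = 4.4524067725 − 0.1756455375 = 4.2767612350
Gap between inputs: 1.756e-01; correction applied: −0.1756455375.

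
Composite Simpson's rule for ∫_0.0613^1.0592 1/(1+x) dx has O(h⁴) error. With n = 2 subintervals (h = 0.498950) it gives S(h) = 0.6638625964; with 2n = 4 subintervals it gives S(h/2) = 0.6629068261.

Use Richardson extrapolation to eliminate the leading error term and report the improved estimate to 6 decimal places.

0.662843

Leading term ∝ h^4; use weight 16 = 2^4.
16 × 0.6629068261 = 10.6065092176; subtract 0.6638625964 → 9.9426466212
R = 9.9426466212/15 = 0.6628431081
Shift from A(h/2): −0.0000637180.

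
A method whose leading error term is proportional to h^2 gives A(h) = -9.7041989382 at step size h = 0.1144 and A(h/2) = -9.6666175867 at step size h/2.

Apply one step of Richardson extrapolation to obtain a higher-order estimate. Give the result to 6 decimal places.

-9.654090

With r = 2 the leading error scales as h^2, so the weight is 2^2 = 4.
2^2·A(h/2) = -38.6664703468; minus A(h) gives -28.9622714086.
Denominator 4 − 1 = 3.
(-28.9622714086) ÷ 3 = -9.6540904695
Gap between inputs: 3.758e-02; correction applied: +0.0125271172.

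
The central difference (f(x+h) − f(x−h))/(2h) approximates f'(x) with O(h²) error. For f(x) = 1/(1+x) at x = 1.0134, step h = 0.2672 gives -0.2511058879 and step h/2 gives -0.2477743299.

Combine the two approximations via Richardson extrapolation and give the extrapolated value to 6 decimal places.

Leading term ∝ h^2; use weight 4 = 2^2.
2^2·A(h/2) = -0.9910973196; minus A(h) gives -0.7399914317.
(-0.7399914317) ÷ 3 = -0.2466638106
Correction |R − A(h/2)| = 1.111e-03; gap |A(h/2) − A(h)| = 3.332e-03.

-0.246664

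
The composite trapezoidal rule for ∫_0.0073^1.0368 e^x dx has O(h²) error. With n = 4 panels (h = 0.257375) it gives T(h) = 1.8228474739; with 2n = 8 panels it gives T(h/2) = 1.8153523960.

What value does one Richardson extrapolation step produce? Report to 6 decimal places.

1.812854

r = 2, so 2^r = 4.
4 × 1.8153523960 = 7.2614095840; subtract 1.8228474739 → 5.4385621101
5.4385621101 ÷ 3 = 1.8128540367
Shift from A(h/2): −0.0024983593.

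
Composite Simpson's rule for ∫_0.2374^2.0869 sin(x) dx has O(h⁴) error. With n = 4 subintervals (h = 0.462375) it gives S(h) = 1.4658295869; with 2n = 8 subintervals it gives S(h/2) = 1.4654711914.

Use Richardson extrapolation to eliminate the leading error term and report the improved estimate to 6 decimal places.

Leading term ∝ h^4; use weight 16 = 2^4.
Difference of the inputs: 1.4654711914 − 1.4658295869 = -0.0003583955
Divide by 2^4 − 1 = 15: (-0.0003583955)/15 = -0.0000238930
R = A(h/2) + (A(h/2) − A(h))/15 = 1.4654711914 − 0.0000238930 = 1.4654472984

1.465447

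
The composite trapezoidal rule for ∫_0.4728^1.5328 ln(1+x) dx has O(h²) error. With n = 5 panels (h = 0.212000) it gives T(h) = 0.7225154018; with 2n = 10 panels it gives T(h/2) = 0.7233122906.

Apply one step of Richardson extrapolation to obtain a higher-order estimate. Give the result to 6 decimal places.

Leading term ∝ h^2; use weight 4 = 2^2.
4 × 0.7233122906 = 2.8932491624; 2.8932491624 − 0.7225154018 = 2.1707337606
(4 × 0.7233122906 − 0.7225154018)/(4 − 1) = 0.7235779202

0.723578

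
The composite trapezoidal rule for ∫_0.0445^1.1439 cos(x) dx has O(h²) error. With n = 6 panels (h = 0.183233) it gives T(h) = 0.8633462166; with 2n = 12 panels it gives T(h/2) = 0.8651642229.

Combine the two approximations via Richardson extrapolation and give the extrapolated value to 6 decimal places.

0.865770

The method has order 2: 2^2 = 4.
Difference of the inputs: 0.8651642229 − 0.8633462166 = 0.0018180063
Correction (A(h/2) − A(h))/(4 − 1) = 0.0018180063/3 = 0.0006060021
R = 0.8651642229 + 0.0006060021 = 0.8657702250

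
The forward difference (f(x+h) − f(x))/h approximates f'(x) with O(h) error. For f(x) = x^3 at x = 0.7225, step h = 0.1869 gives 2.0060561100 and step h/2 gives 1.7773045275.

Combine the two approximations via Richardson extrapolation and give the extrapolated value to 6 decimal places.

1.548553

Order 1 gives 2^r = 2 and 2^r − 1 = 1.
2×1.7773045275 = 3.5546090550; 3.5546090550 − 2.0060561100 = 1.5485529450
1.5485529450 ÷ 1 = 1.5485529450
Gap between inputs: 2.288e-01; correction applied: −0.2287515825.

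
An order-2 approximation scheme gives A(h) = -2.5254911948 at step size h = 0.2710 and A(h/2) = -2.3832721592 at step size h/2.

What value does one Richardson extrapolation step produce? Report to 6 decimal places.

Leading term ∝ h^2; use weight 4 = 2^2.
2^2*A(h/2) = -9.5330886368; minus A(h) gives -7.0075974420.
Divide by 2^2 − 1 = 3.
Result: -2.3358658140

-2.335866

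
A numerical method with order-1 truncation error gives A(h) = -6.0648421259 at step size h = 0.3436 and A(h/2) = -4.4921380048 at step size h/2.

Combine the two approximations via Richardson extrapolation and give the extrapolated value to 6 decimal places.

Error is O(h^1); halving h shrinks it by 2^1 = 2.
2×(-4.4921380048) − (-6.0648421259) = -2.9194338837
Divide by 2^1 − 1 = 1.
(-2.9194338837) ÷ 1 = -2.9194338837

-2.919434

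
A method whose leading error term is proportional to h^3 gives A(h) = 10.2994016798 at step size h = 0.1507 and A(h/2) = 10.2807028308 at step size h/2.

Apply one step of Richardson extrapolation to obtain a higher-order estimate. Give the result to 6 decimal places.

10.278032

Leading term ∝ h^3; use weight 8 = 2^3.
Top: 8(10.2807028308) − (10.2994016798) = 71.9462209666
Divide by 2^3 − 1 = 7.
R = 71.9462209666/7 = 10.2780315667
Shift from A(h/2): −0.0026712641.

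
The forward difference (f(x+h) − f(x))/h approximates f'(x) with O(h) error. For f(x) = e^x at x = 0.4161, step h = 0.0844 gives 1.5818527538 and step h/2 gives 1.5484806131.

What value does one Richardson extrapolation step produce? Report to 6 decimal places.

1.515108

With r = 1 the leading error scales as h^1, so the weight is 2^1 = 2.
2·1.5484806131 = 3.0969612262; 3.0969612262 − 1.5818527538 = 1.5151084724
Denominator 2 − 1 = 1.
1.5151084724 ÷ 1 = 1.5151084724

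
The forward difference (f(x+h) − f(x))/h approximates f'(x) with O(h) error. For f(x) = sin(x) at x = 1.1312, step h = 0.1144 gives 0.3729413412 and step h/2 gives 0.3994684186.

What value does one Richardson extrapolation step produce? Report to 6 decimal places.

0.425995

Error is O(h^1); halving h shrinks it by 2^1 = 2.
Difference of the inputs: 0.3994684186 − 0.3729413412 = 0.0265270774
Correction (A(h/2) − A(h))/(2 − 1) = 0.0265270774/1 = 0.0265270774
R = 0.3994684186 + 0.0265270774 = 0.4259954960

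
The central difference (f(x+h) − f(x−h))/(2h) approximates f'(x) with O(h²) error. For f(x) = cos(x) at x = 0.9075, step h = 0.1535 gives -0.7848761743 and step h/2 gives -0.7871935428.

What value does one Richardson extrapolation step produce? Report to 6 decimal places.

-0.787966

r = 2: numerator weight 4, denominator 3.
Top: 4(-0.7871935428) − (-0.7848761743) = -2.3638979969
(4·(-0.7871935428) − (-0.7848761743))/(4 − 1) = -0.7879659990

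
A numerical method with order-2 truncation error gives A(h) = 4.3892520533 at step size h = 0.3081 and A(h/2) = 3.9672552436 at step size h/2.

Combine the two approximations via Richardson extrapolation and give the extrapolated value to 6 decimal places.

With r = 2 the leading error scales as h^2, so the weight is 2^2 = 4.
4 × 3.9672552436 = 15.8690209744; subtract 4.3892520533 → 11.4797689211
Extrapolated: 11.4797689211 / 3 = 3.8265896404

3.826590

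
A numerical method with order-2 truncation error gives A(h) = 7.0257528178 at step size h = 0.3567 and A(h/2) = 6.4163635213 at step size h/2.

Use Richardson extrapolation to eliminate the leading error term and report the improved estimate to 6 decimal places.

With r = 2 the leading error scales as h^2, so the weight is 2^2 = 4.
2^2×A(h/2) = 25.6654540852; minus A(h) gives 18.6397012674.
Denominator 4 − 1 = 3.
Extrapolated: 18.6397012674 / 3 = 6.2132337558

6.213234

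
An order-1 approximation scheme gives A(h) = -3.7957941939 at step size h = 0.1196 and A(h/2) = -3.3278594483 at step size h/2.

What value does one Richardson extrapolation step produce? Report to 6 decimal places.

-2.859925

The method has order 1: 2^1 = 2.
2·(-3.3278594483) = -6.6557188966; subtract (-3.7957941939) → -2.8599247027
Divide by 2^1 − 1 = 1.
Result: -2.8599247027
Correction |R − A(h/2)| = 4.679e-01; gap |A(h/2) − A(h)| = 4.679e-01.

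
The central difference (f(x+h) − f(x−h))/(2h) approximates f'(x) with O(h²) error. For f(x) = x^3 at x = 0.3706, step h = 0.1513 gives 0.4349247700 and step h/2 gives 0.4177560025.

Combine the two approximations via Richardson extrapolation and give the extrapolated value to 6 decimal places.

0.412033

Method order is 2; weight 2^2 = 4.
Numerator 4×A(h/2) − A(h) = 4×0.4177560025 − 0.4349247700 = 1.2360992400
1.2360992400 ÷ 3 = 0.4120330800
Shift from A(h/2): −0.0057229225.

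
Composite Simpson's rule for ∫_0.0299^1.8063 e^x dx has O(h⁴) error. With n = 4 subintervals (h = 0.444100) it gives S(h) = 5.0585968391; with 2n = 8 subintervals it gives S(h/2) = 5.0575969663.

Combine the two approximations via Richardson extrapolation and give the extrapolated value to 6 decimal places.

The method has order 4: 2^4 = 16.
16·5.0575969663 − 5.0585968391 = 75.8629546217
Divide by 2^4 − 1 = 15.
Result: 5.0575303081

5.057530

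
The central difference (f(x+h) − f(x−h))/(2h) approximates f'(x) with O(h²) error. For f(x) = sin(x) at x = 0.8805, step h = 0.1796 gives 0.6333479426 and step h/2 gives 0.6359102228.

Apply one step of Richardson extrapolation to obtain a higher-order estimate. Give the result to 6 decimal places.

0.636764

Leading term ∝ h^2; use weight 4 = 2^2.
Weighted: 2.5436408912 − 0.6333479426 = 1.9102929486
Divide by 2^2 − 1 = 3.
Result: 0.6367643162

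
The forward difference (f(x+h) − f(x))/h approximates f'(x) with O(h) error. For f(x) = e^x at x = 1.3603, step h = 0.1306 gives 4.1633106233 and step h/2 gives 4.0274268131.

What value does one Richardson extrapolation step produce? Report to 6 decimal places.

3.891543

Order 1 gives 2^r = 2 and 2^r − 1 = 1.
Numerator 2×A(h/2) − A(h) = 2×4.0274268131 − 4.1633106233 = 3.8915430029
R = 3.8915430029/1 = 3.8915430029
Gap between inputs: 1.359e-01; correction applied: −0.1358838102.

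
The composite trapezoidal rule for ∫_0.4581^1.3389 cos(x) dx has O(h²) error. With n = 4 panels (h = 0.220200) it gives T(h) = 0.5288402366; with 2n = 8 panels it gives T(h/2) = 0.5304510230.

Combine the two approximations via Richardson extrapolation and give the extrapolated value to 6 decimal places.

0.530988

With r = 2 the leading error scales as h^2, so the weight is 2^2 = 4.
4 × 0.5304510230 = 2.1218040920; subtract 0.5288402366 → 1.5929638554
Divide by 2^2 − 1 = 3.
1.5929638554 ÷ 3 = 0.5309879518
Shift from A(h/2): +0.0005369288.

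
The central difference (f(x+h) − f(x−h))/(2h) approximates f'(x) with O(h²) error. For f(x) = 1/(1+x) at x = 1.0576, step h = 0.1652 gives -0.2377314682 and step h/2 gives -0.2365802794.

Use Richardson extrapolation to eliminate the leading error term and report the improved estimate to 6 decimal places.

-0.236197

Order 2 gives 2^r = 4 and 2^r − 1 = 3.
2^2*A(h/2) = -0.9463211176; minus A(h) gives -0.7085896494.
(4*(-0.2365802794) − (-0.2377314682))/(4 − 1) = -0.2361965498
Gap between inputs: 1.151e-03; correction applied: +0.0003837296.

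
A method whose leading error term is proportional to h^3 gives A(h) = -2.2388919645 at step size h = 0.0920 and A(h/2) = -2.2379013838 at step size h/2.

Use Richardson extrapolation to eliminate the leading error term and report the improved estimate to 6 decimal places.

Error is O(h^3); halving h shrinks it by 2^3 = 8.
Numerator 8 × A(h/2) − A(h) = 8 × (-2.2379013838) − (-2.2388919645) = -15.6643191059
(8 × (-2.2379013838) − (-2.2388919645))/(8 − 1) = -2.2377598723

-2.237760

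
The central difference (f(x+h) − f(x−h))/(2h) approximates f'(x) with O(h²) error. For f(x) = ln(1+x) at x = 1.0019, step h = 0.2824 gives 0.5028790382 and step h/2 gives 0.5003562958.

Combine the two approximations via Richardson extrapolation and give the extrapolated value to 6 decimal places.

Order 2 gives 2^r = 4 and 2^r − 1 = 3.
Weighted: 2.0014251832 − 0.5028790382 = 1.4985461450
Denominator 4 − 1 = 3.
Extrapolated: 1.4985461450 / 3 = 0.4995153817

0.499515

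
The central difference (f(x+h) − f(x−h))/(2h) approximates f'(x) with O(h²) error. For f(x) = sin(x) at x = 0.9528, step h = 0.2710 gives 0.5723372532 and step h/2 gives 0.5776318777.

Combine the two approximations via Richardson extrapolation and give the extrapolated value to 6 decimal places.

0.579397

The method has order 2: 2^2 = 4.
2^2×A(h/2) = 2.3105275108; minus A(h) gives 1.7381902576.
1.7381902576 ÷ 3 = 0.5793967525
Gap between inputs: 5.295e-03; correction applied: +0.0017648748.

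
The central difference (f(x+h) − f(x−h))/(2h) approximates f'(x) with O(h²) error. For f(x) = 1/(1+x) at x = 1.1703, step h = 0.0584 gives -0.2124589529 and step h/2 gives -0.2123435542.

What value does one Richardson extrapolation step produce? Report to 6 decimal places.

-0.212305

Method order is 2; weight 2^2 = 4.
4*(-0.2123435542) = -0.8493742168; subtract (-0.2124589529) → -0.6369152639
Divide by 2^2 − 1 = 3.
R = (-0.6369152639)/3 = -0.2123050880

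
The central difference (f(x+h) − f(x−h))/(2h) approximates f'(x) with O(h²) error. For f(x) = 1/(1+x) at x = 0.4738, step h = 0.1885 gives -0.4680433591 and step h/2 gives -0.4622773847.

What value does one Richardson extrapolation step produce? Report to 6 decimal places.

-0.460355

r = 2: numerator weight 4, denominator 3.
Weighted: (-1.8491095388) − (-0.4680433591) = -1.3810661797
(-1.3810661797) ÷ 3 = -0.4603553932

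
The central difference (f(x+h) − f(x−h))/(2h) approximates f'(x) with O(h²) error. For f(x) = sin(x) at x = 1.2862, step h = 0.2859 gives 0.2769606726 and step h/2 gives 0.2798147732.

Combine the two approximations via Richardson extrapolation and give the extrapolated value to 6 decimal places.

0.280766

With r = 2 the leading error scales as h^2, so the weight is 2^2 = 4.
Weighted: 1.1192590928 − 0.2769606726 = 0.8422984202
Extrapolated: 0.8422984202 / 3 = 0.2807661401
Shift from A(h/2): +0.0009513669.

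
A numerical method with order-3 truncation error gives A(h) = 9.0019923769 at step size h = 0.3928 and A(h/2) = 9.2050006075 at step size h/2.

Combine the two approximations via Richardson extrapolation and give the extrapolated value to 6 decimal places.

Order 3 gives 2^r = 8 and 2^r − 1 = 7.
8 × 9.2050006075 = 73.6400048600; subtract 9.0019923769 → 64.6380124831
(8 × 9.2050006075 − 9.0019923769)/(8 − 1) = 9.2340017833
Correction |R − A(h/2)| = 2.900e-02; gap |A(h/2) − A(h)| = 2.030e-01.

9.234002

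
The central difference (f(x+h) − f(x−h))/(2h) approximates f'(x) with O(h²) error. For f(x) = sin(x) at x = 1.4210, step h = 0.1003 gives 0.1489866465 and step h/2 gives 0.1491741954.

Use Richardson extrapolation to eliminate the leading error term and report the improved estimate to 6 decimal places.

r = 2: numerator weight 4, denominator 3.
Difference of the inputs: 0.1491741954 − 0.1489866465 = 0.0001875489
Divide by 2^2 − 1 = 3: 0.0001875489/3 = 0.0000625163
R = A(h/2) + (A(h/2) − A(h))/3 = 0.1491741954 + 0.0000625163 = 0.1492367117

0.149237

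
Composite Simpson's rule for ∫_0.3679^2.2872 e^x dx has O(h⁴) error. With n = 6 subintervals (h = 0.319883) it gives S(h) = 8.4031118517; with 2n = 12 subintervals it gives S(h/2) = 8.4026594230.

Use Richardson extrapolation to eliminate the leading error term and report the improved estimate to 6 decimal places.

Order 4 gives 2^r = 16 and 2^r − 1 = 15.
16*8.4026594230 = 134.4425507680; 134.4425507680 − 8.4031118517 = 126.0394389163
Denominator 16 − 1 = 15.
Result: 8.4026292611
Correction |R − A(h/2)| = 3.016e-05; gap |A(h/2) − A(h)| = 4.524e-04.

8.402629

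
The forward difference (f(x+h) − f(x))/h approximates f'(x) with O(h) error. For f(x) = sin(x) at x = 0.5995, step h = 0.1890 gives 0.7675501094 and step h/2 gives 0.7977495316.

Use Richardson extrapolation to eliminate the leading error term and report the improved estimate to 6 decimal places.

0.827949

The method has order 1: 2^1 = 2.
2×0.7977495316 − 0.7675501094 = 0.8279489538
Divide by 2^1 − 1 = 1.
Extrapolated: 0.8279489538 / 1 = 0.8279489538
Gap between inputs: 3.020e-02; correction applied: +0.0301994222.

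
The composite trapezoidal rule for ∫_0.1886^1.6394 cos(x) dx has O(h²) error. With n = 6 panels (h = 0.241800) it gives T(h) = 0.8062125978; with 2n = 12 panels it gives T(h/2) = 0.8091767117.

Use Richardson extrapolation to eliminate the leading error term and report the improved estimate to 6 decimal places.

0.810165

Leading term ∝ h^2; use weight 4 = 2^2.
2^2*A(h/2) = 3.2367068468; minus A(h) gives 2.4304942490.
Divide by 2^2 − 1 = 3.
(4*0.8091767117 − 0.8062125978)/(4 − 1) = 0.8101647497
Correction |R − A(h/2)| = 9.880e-04; gap |A(h/2) − A(h)| = 2.964e-03.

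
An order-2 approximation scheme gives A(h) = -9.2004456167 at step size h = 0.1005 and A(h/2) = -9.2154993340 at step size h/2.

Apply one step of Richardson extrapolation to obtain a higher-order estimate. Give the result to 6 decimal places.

-9.220517

With r = 2 the leading error scales as h^2, so the weight is 2^2 = 4.
4×(-9.2154993340) − (-9.2004456167) = -27.6615517193
Extrapolated: (-27.6615517193) / 3 = -9.2205172398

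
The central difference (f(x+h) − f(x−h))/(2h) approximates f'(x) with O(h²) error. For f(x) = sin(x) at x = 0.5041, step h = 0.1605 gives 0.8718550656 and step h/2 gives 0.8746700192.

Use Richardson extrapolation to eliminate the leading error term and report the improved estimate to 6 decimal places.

0.875608

Error is O(h^2); halving h shrinks it by 2^2 = 4.
2^2*A(h/2) = 3.4986800768; minus A(h) gives 2.6268250112.
2.6268250112 ÷ 3 = 0.8756083371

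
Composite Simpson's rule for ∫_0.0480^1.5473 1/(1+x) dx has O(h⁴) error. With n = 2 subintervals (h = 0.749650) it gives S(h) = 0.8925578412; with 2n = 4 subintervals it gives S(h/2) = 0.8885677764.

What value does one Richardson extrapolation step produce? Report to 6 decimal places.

0.888302

With r = 4 the leading error scales as h^4, so the weight is 2^4 = 16.
Weighted: 14.2170844224 − 0.8925578412 = 13.3245265812
Extrapolated: 13.3245265812 / 15 = 0.8883017721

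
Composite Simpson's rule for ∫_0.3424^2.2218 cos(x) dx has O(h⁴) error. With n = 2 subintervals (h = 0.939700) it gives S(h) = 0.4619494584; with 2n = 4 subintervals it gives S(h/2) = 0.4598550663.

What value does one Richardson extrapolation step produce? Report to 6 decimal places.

0.459715

Order 4 gives 2^r = 16 and 2^r − 1 = 15.
Weighted: 7.3576810608 − 0.4619494584 = 6.8957316024
Divide by 2^4 − 1 = 15.
Result: 0.4597154402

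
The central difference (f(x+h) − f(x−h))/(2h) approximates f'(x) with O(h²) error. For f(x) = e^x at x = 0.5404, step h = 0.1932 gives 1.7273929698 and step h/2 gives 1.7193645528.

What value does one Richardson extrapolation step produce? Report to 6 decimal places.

1.716688

Leading term ∝ h^2; use weight 4 = 2^2.
4×1.7193645528 = 6.8774582112; subtract 1.7273929698 → 5.1500652414
5.1500652414 ÷ 3 = 1.7166884138
Shift from A(h/2): −0.0026761390.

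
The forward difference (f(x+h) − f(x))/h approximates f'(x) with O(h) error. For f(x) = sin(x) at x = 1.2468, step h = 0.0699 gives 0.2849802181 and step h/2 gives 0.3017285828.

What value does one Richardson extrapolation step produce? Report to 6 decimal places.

The method has order 1: 2^1 = 2.
2*0.3017285828 = 0.6034571656; 0.6034571656 − 0.2849802181 = 0.3184769475
Denominator 2 − 1 = 1.
Result: 0.3184769475

0.318477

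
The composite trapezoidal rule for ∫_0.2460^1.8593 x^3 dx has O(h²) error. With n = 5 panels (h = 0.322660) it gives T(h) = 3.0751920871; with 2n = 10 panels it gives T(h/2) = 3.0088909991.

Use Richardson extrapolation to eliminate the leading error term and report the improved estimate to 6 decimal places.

2.986791

Method order is 2; weight 2^2 = 4.
4 × 3.0088909991 = 12.0355639964; 12.0355639964 − 3.0751920871 = 8.9603719093
Divide by 2^2 − 1 = 3.
So the Richardson estimate is 2.9867906364.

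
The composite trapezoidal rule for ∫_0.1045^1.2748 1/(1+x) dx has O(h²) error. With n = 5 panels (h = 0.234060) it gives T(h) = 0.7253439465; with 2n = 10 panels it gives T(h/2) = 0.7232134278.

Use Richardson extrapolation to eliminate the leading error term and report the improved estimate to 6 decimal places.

0.722503

Method order is 2; weight 2^2 = 4.
Top: 4(0.7232134278) − (0.7253439465) = 2.1675097647
2.1675097647 ÷ 3 = 0.7225032549
Gap between inputs: 2.131e-03; correction applied: −0.0007101729.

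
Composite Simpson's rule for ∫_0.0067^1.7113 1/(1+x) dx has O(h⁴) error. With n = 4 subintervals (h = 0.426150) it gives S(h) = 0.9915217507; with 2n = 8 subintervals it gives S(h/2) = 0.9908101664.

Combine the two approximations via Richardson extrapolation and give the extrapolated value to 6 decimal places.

0.990763

Method order is 4; weight 2^4 = 16.
Numerator 16 × A(h/2) − A(h) = 16 × 0.9908101664 − 0.9915217507 = 14.8614409117
Extrapolated: 14.8614409117 / 15 = 0.9907627274
Correction |R − A(h/2)| = 4.744e-05; gap |A(h/2) − A(h)| = 7.116e-04.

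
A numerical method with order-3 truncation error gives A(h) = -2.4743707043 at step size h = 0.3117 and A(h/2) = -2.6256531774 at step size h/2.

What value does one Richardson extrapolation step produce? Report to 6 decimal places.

-2.647265

Error is O(h^3); halving h shrinks it by 2^3 = 8.
Weighted: (-21.0052254192) − (-2.4743707043) = -18.5308547149
Denominator 8 − 1 = 7.
(8·(-2.6256531774) − (-2.4743707043))/(8 − 1) = -2.6472649593
Correction |R − A(h/2)| = 2.161e-02; gap |A(h/2) − A(h)| = 1.513e-01.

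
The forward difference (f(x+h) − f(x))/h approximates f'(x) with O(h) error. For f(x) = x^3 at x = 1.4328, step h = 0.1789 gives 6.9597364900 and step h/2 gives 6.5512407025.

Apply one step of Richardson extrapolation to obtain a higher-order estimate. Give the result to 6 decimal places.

6.142745

The method has order 1: 2^1 = 2.
2 × 6.5512407025 = 13.1024814050; subtract 6.9597364900 → 6.1427449150
Divide by 2^1 − 1 = 1.
Result: 6.1427449150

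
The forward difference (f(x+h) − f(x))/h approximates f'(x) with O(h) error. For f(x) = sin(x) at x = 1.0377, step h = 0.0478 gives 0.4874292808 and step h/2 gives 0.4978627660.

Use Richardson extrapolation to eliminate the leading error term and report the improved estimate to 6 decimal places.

Method order is 1; weight 2^1 = 2.
2^1*A(h/2) = 0.9957255320; minus A(h) gives 0.5082962512.
Divide by 2^1 − 1 = 1.
(2*0.4978627660 − 0.4874292808)/(2 − 1) = 0.5082962512
Correction |R − A(h/2)| = 1.043e-02; gap |A(h/2) − A(h)| = 1.043e-02.

0.508296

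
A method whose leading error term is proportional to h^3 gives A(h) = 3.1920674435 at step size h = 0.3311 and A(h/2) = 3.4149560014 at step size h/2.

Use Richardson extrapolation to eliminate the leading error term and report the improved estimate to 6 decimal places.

3.446797

The method has order 3: 2^3 = 8.
8·3.4149560014 − 3.1920674435 = 24.1275805677
Divide by 2^3 − 1 = 7.
Result: 3.4467972240
Gap between inputs: 2.229e-01; correction applied: +0.0318412226.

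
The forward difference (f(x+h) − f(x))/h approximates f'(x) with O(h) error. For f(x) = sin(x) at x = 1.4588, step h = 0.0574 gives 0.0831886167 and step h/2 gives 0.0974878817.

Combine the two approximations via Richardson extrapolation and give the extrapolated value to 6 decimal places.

0.111787

With r = 1 the leading error scales as h^1, so the weight is 2^1 = 2.
2^1*A(h/2) = 0.1949757634; minus A(h) gives 0.1117871467.
Denominator 2 − 1 = 1.
So the Richardson estimate is 0.1117871467.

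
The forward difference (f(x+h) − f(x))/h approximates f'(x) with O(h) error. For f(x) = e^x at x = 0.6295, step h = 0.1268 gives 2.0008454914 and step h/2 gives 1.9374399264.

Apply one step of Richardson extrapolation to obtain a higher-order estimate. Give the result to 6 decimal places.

r = 1, so 2^r = 2.
2^1·A(h/2) = 3.8748798528; minus A(h) gives 1.8740343614.
R = 1.8740343614/1 = 1.8740343614

1.874034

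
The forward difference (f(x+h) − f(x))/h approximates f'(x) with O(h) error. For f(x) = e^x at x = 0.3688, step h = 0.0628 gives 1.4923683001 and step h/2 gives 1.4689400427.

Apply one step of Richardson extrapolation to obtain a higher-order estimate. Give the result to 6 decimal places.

Error is O(h^1); halving h shrinks it by 2^1 = 2.
2·1.4689400427 = 2.9378800854; 2.9378800854 − 1.4923683001 = 1.4455117853
Extrapolated: 1.4455117853 / 1 = 1.4455117853
Gap between inputs: 2.343e-02; correction applied: −0.0234282574.

1.445512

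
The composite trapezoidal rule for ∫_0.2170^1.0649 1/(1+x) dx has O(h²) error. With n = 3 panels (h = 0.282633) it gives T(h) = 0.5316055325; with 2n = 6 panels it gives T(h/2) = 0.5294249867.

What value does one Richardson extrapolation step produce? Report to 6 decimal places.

0.528698

r = 2, so 2^r = 4.
4·0.5294249867 − 0.5316055325 = 1.5860944143
Divide by 2^2 − 1 = 3.
1.5860944143 ÷ 3 = 0.5286981381
Gap between inputs: 2.181e-03; correction applied: −0.0007268486.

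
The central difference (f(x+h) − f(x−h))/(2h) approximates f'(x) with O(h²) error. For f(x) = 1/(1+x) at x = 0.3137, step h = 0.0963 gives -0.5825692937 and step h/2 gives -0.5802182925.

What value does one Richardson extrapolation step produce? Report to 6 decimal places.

Leading term ∝ h^2; use weight 4 = 2^2.
4×(-0.5802182925) = -2.3208731700; (-2.3208731700) − (-0.5825692937) = -1.7383038763
R = (-1.7383038763)/3 = -0.5794346254
Shift from A(h/2): +0.0007836671.

-0.579435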